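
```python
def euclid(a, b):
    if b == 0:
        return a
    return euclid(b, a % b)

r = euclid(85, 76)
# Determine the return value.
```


euclid(85, 76)
= euclid(76, 85 % 76) = euclid(76, 9)
= euclid(9, 76 % 9) = euclid(9, 4)
= euclid(4, 9 % 4) = euclid(4, 1)
= euclid(1, 4 % 1) = euclid(1, 0)
b == 0, return a = 1


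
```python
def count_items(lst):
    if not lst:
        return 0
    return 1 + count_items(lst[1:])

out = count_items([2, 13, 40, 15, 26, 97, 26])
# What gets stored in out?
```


count_items([2, 13, 40, 15, 26, 97, 26])
= 1 + count_items([13, 40, 15, 26, 97, 26])
= 1 + 1 + count_items([40, 15, 26, 97, 26])
= 1 + 1 + 1 + count_items([15, 26, 97, 26])
= 1 + 1 + 1 + 1 + count_items([26, 97, 26])
= 1 + 1 + 1 + 1 + 1 + count_items([97, 26])
= 1 + 1 + 1 + 1 + 1 + 1 + count_items([26])
= 1 + 1 + 1 + 1 + 1 + 1 + 1 + count_items([])
= 1 + 1 + 1 + 1 + 1 + 1 + 1 + 0
= 7


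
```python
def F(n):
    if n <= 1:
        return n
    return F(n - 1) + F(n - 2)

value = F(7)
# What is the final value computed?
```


F(7)
= F(6) + F(5)
= (F(5) + F(4)) + F(5)
Computing bottom-up: F(0)=0, F(1)=1, F(2)=1, F(3)=2, F(4)=3, F(5)=5, F(6)=8, F(7)=13
= 13


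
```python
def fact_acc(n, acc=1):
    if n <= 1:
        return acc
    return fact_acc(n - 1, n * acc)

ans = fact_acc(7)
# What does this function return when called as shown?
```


fact_acc(7, 1)
= fact_acc(6, 7 * 1) = fact_acc(6, 7)
= fact_acc(5, 6 * 7) = fact_acc(5, 42)
= fact_acc(4, 5 * 42) = fact_acc(4, 210)
= fact_acc(3, 4 * 210) = fact_acc(3, 840)
= fact_acc(2, 3 * 840) = fact_acc(2, 2520)
= fact_acc(1, 2 * 2520) = fact_acc(1, 5040)
n <= 1, return acc = 5040


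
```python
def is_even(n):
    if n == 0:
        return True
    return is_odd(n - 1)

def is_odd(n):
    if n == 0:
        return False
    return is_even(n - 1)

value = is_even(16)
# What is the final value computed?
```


is_even(16)
= is_odd(15)
= is_even(14)
= is_odd(13)
= is_even(12)
= is_odd(11)
= is_even(10)
= is_odd(9)
= is_even(8)
= is_odd(7)
= is_even(6)
= is_odd(5)
= is_even(4)
= is_odd(3)
= is_even(2)
= is_odd(1)
= is_even(0)
n == 0: return True
= True


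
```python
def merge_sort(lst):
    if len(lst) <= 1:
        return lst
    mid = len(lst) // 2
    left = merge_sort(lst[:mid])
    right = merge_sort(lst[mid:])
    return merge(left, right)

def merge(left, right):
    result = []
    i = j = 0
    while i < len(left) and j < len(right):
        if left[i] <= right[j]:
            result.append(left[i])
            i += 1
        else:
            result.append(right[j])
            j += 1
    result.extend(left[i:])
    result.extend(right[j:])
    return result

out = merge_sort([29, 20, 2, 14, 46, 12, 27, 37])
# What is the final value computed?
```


merge_sort([29, 20, 2, 14, 46, 12, 27, 37])
Split into [29, 20, 2, 14] and [46, 12, 27, 37]
Left sorted: [2, 14, 20, 29]
Right sorted: [12, 27, 37, 46]
Merge [2, 14, 20, 29] and [12, 27, 37, 46]
= [2, 12, 14, 20, 27, 29, 37, 46]


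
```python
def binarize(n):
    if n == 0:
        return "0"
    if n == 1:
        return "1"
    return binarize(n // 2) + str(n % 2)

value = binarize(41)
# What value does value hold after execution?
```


binarize(41)
= binarize(20) + "1"
= binarize(10) + "0" + "1"
= binarize(5) + "0" + "0" + "1"
= binarize(2) + "1" + "0" + "0" + "1"
= binarize(1) + "0" + "1" + "0" + "0" + "1"
= "1" + "0" + "1" + "0" + "0" + "1"
= "101001"


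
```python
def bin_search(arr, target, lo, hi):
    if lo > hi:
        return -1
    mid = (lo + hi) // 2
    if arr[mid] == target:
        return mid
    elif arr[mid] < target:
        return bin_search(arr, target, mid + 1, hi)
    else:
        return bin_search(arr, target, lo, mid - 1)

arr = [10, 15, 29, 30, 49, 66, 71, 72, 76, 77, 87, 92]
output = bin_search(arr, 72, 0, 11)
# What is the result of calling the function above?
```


bin_search(arr, 72, 0, 11)
lo=0, hi=11, mid=5, arr[mid]=66
66 < 72, search right half
lo=6, hi=11, mid=8, arr[mid]=76
76 > 72, search left half
lo=6, hi=7, mid=6, arr[mid]=71
71 < 72, search right half
lo=7, hi=7, mid=7, arr[mid]=72
arr[7] == 72, found at index 7
= 7


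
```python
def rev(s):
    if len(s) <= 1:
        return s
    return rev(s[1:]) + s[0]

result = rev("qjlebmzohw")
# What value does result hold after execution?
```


rev("qjlebmzohw")
= rev("jlebmzohw") + "q"
= rev("lebmzohw") + "j" + "q"
= rev("ebmzohw") + "l" + "j" + "q"
= rev("bmzohw") + "e" + "l" + "j" + "q"
= rev("mzohw") + "b" + "e" + "l" + "j" + "q"
= rev("zohw") + "m" + "b" + "e" + "l" + "j" + "q"
= rev("ohw") + "z" + "m" + "b" + "e" + "l" + "j" + "q"
= rev("hw") + "o" + "z" + "m" + "b" + "e" + "l" + "j" + "q"
= rev("w") + "h" + "o" + "z" + "m" + "b" + "e" + "l" + "j" + "q"
= "w" + "h" + "o" + "z" + "m" + "b" + "e" + "l" + "j" + "q"
= "whozmbeljq"


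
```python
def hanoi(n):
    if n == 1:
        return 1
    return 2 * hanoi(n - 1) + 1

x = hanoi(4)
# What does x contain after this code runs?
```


hanoi(4)
= 2 * hanoi(3) + 1
= 2 * (2 * hanoi(2) + 1) + 1
= 2 * (2 * (2 * hanoi(1) + 1) + 1) + 1
Now compute bottom-up:
hanoi(1) = 1
hanoi(2) = 2 * 1 + 1 = 3
hanoi(3) = 2 * 3 + 1 = 7
hanoi(4) = 2 * 7 + 1 = 15
= 15


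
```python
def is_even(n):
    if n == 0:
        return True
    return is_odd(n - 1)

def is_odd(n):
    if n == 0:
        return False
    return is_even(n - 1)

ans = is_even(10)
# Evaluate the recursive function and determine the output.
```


is_even(10)
= is_odd(9)
= is_even(8)
= is_odd(7)
= is_even(6)
= is_odd(5)
= is_even(4)
= is_odd(3)
= is_even(2)
= is_odd(1)
= is_even(0)
n == 0: return True
= True


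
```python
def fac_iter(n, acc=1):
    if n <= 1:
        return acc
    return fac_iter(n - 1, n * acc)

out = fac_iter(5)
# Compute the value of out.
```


fac_iter(5, 1)
= fac_iter(4, 5 * 1) = fac_iter(4, 5)
= fac_iter(3, 4 * 5) = fac_iter(3, 20)
= fac_iter(2, 3 * 20) = fac_iter(2, 60)
= fac_iter(1, 2 * 60) = fac_iter(1, 120)
n <= 1, return acc = 120


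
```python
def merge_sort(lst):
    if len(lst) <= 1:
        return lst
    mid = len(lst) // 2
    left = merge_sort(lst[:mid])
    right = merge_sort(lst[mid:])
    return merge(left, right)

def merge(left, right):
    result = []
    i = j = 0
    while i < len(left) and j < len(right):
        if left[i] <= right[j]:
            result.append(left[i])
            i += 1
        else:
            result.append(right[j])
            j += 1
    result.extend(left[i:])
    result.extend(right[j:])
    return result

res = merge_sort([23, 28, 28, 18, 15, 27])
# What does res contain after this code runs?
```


merge_sort([23, 28, 28, 18, 15, 27])
Split into [23, 28, 28] and [18, 15, 27]
Left sorted: [23, 28, 28]
Right sorted: [15, 18, 27]
Merge [23, 28, 28] and [15, 18, 27]
= [15, 18, 23, 27, 28, 28]


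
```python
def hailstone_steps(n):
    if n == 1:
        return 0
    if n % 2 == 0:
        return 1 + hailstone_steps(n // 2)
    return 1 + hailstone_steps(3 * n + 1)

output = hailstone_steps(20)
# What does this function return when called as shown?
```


hailstone_steps(20)
20 is even -> hailstone_steps(10)
10 is even -> hailstone_steps(5)
5 is odd -> 3*5+1 = 16 -> hailstone_steps(16)
16 is even -> hailstone_steps(8)
8 is even -> hailstone_steps(4)
4 is even -> hailstone_steps(2)
2 is even -> hailstone_steps(1)
Reached 1 after 7 steps
= 7


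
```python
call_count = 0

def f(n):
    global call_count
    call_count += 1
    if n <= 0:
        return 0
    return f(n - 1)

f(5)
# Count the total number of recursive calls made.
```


f(5) calls f(4) calls ... calls f(0)
Total calls: 5 + 1 (for base case) = 6


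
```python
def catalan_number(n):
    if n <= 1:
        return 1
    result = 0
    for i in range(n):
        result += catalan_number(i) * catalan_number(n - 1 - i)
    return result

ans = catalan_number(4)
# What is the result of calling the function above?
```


catalan_number(4)
= sum of catalan_number(i) * catalan_number(4-1-i) for i in 0..3
First compute sub-values bottom-up:
  catalan_number(0) = 1, catalan_number(1) = 1
  catalan_number(2) = 1*1 + 1*1 = 2
  catalan_number(3) = 1*2 + 1*1 + 2*1 = 5
Now catalan_number(4):
  catalan_number(0)*catalan_number(3) = 1*5 = 5
  catalan_number(1)*catalan_number(2) = 1*2 = 2
  catalan_number(2)*catalan_number(1) = 2*1 = 2
  catalan_number(3)*catalan_number(0) = 5*1 = 5
= 5 + 2 + 2 + 5
= 14


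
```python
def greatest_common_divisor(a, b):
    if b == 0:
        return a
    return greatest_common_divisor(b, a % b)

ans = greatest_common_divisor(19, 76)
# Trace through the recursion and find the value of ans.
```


greatest_common_divisor(19, 76)
= greatest_common_divisor(76, 19 % 76) = greatest_common_divisor(76, 19)
= greatest_common_divisor(19, 76 % 19) = greatest_common_divisor(19, 0)
b == 0, return a = 19


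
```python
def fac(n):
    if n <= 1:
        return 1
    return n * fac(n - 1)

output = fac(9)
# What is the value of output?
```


fac(9)
= 9 * fac(8)
= 9 * 8 * fac(7)
= 9 * 8 * 7 * fac(6)
= 9 * 8 * 7 * 6 * fac(5)
= 9 * 8 * 7 * 6 * 5 * fac(4)
= 9 * 8 * 7 * 6 * 5 * 4 * fac(3)
= 9 * 8 * 7 * 6 * 5 * 4 * 3 * fac(2)
= 9 * 8 * 7 * 6 * 5 * 4 * 3 * 2 * fac(1)
= 9 * 8 * 7 * 6 * 5 * 4 * 3 * 2 * 1
= 362880


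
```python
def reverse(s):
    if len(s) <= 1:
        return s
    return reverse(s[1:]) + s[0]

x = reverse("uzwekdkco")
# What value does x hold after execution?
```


reverse("uzwekdkco")
= reverse("zwekdkco") + "u"
= reverse("wekdkco") + "z" + "u"
= reverse("ekdkco") + "w" + "z" + "u"
= reverse("kdkco") + "e" + "w" + "z" + "u"
= reverse("dkco") + "k" + "e" + "w" + "z" + "u"
= reverse("kco") + "d" + "k" + "e" + "w" + "z" + "u"
= reverse("co") + "k" + "d" + "k" + "e" + "w" + "z" + "u"
= reverse("o") + "c" + "k" + "d" + "k" + "e" + "w" + "z" + "u"
= "o" + "c" + "k" + "d" + "k" + "e" + "w" + "z" + "u"
= "ockdkewzu"


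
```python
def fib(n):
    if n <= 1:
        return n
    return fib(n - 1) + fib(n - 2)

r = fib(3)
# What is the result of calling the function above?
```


fib(3)
= fib(2) + fib(1)
Computing bottom-up: fib(0)=0, fib(1)=1, fib(2)=1, fib(3)=2
= 2


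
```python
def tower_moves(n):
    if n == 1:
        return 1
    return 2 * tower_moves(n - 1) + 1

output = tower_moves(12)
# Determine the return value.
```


tower_moves(12)
= 2 * tower_moves(11) + 1
= 2 * (2 * tower_moves(10) + 1) + 1
= 2 * (2 * (2 * tower_moves(9) + 1) + 1) + 1
= 2 * (2 * (2 * (2 * tower_moves(8) + 1) + 1) + 1) + 1
= 2 * (2 * (2 * (2 * (2 * tower_moves(7) + 1) + 1) + 1) + 1) + 1
= 2 * (2 * (2 * (2 * (2 * (2 * tower_moves(6) + 1) + 1) + 1) + 1) + 1) + 1
= 2 * (2 * (2 * (2 * (2 * (2 * (2 * tower_moves(5) + 1) + 1) + 1) + 1) + 1) + 1) + 1
= 2 * (2 * (2 * (2 * (2 * (2 * (2 * (2 * tower_moves(4) + 1) + 1) + 1) + 1) + 1) + 1) + 1) + 1
= 2 * (2 * (2 * (2 * (2 * (2 * (2 * (2 * (2 * tower_moves(3) + 1) + 1) + 1) + 1) + 1) + 1) + 1) + 1) + 1
= 2 * (2 * (2 * (2 * (2 * (2 * (2 * (2 * (2 * (2 * tower_moves(2) + 1) + 1) + 1) + 1) + 1) + 1) + 1) + 1) + 1) + 1
= 2 * (2 * (2 * (2 * (2 * (2 * (2 * (2 * (2 * (2 * (2 * tower_moves(1) + 1) + 1) + 1) + 1) + 1) + 1) + 1) + 1) + 1) + 1) + 1
Now compute bottom-up:
tower_moves(1) = 1
tower_moves(2) = 2 * 1 + 1 = 3
tower_moves(3) = 2 * 3 + 1 = 7
tower_moves(4) = 2 * 7 + 1 = 15
tower_moves(5) = 2 * 15 + 1 = 31
tower_moves(6) = 2 * 31 + 1 = 63
tower_moves(7) = 2 * 63 + 1 = 127
tower_moves(8) = 2 * 127 + 1 = 255
tower_moves(9) = 2 * 255 + 1 = 511
tower_moves(10) = 2 * 511 + 1 = 1023
tower_moves(11) = 2 * 1023 + 1 = 2047
tower_moves(12) = 2 * 2047 + 1 = 4095
= 4095


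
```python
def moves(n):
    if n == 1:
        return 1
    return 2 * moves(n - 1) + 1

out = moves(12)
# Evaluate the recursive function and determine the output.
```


moves(12)
= 2 * moves(11) + 1
= 2 * (2 * moves(10) + 1) + 1
= 2 * (2 * (2 * moves(9) + 1) + 1) + 1
= 2 * (2 * (2 * (2 * moves(8) + 1) + 1) + 1) + 1
= 2 * (2 * (2 * (2 * (2 * moves(7) + 1) + 1) + 1) + 1) + 1
= 2 * (2 * (2 * (2 * (2 * (2 * moves(6) + 1) + 1) + 1) + 1) + 1) + 1
= 2 * (2 * (2 * (2 * (2 * (2 * (2 * moves(5) + 1) + 1) + 1) + 1) + 1) + 1) + 1
= 2 * (2 * (2 * (2 * (2 * (2 * (2 * (2 * moves(4) + 1) + 1) + 1) + 1) + 1) + 1) + 1) + 1
= 2 * (2 * (2 * (2 * (2 * (2 * (2 * (2 * (2 * moves(3) + 1) + 1) + 1) + 1) + 1) + 1) + 1) + 1) + 1
= 2 * (2 * (2 * (2 * (2 * (2 * (2 * (2 * (2 * (2 * moves(2) + 1) + 1) + 1) + 1) + 1) + 1) + 1) + 1) + 1) + 1
= 2 * (2 * (2 * (2 * (2 * (2 * (2 * (2 * (2 * (2 * (2 * moves(1) + 1) + 1) + 1) + 1) + 1) + 1) + 1) + 1) + 1) + 1) + 1
Now compute bottom-up:
moves(1) = 1
moves(2) = 2 * 1 + 1 = 3
moves(3) = 2 * 3 + 1 = 7
moves(4) = 2 * 7 + 1 = 15
moves(5) = 2 * 15 + 1 = 31
moves(6) = 2 * 31 + 1 = 63
moves(7) = 2 * 63 + 1 = 127
moves(8) = 2 * 127 + 1 = 255
moves(9) = 2 * 255 + 1 = 511
moves(10) = 2 * 511 + 1 = 1023
moves(11) = 2 * 1023 + 1 = 2047
moves(12) = 2 * 2047 + 1 = 4095
= 4095


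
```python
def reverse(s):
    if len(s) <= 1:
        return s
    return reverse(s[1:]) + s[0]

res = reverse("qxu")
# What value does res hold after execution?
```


reverse("qxu")
= reverse("xu") + "q"
= reverse("u") + "x" + "q"
= "u" + "x" + "q"
= "uxq"


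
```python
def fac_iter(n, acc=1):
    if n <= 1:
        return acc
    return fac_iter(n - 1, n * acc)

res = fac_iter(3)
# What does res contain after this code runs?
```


fac_iter(3, 1)
= fac_iter(2, 3 * 1) = fac_iter(2, 3)
= fac_iter(1, 2 * 3) = fac_iter(1, 6)
n <= 1, return acc = 6


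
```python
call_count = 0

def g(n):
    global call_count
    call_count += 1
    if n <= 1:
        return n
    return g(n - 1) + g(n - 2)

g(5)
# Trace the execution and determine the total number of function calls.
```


g(5) calls g(4) and g(3); each non-base call branches into two more.
Let C(k) = total number of calls made by g(k), including the call to g(k) itself.
Base cases: C(0) = 1, C(1) = 1
Recurrence: C(k) = 1 + C(k-1) + C(k-2)
  C(2) = 1 + C(1) + C(0) = 1 + 1 + 1 = 3
  C(3) = 1 + C(2) + C(1) = 1 + 3 + 1 = 5
  C(4) = 1 + C(3) + C(2) = 1 + 5 + 3 = 9
  C(5) = 1 + C(4) + C(3) = 1 + 9 + 5 = 15
Total calls = C(5) = 15


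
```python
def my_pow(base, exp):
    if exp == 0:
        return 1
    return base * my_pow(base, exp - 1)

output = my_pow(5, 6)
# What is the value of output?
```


my_pow(5, 6)
= 5 * my_pow(5, 5)
= 5 * 5 * my_pow(5, 4)
= 5 * 5 * 5 * my_pow(5, 3)
= 5 * 5 * 5 * 5 * my_pow(5, 2)
= 5 * 5 * 5 * 5 * 5 * my_pow(5, 1)
= 5 * 5 * 5 * 5 * 5 * 5 * my_pow(5, 0)
= 5 * 5 * 5 * 5 * 5 * 5 * 1
= 15625


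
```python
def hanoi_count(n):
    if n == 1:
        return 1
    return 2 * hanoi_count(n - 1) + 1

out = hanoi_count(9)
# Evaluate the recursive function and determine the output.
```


hanoi_count(9)
= 2 * hanoi_count(8) + 1
= 2 * (2 * hanoi_count(7) + 1) + 1
= 2 * (2 * (2 * hanoi_count(6) + 1) + 1) + 1
= 2 * (2 * (2 * (2 * hanoi_count(5) + 1) + 1) + 1) + 1
= 2 * (2 * (2 * (2 * (2 * hanoi_count(4) + 1) + 1) + 1) + 1) + 1
= 2 * (2 * (2 * (2 * (2 * (2 * hanoi_count(3) + 1) + 1) + 1) + 1) + 1) + 1
= 2 * (2 * (2 * (2 * (2 * (2 * (2 * hanoi_count(2) + 1) + 1) + 1) + 1) + 1) + 1) + 1
= 2 * (2 * (2 * (2 * (2 * (2 * (2 * (2 * hanoi_count(1) + 1) + 1) + 1) + 1) + 1) + 1) + 1) + 1
Now compute bottom-up:
hanoi_count(1) = 1
hanoi_count(2) = 2 * 1 + 1 = 3
hanoi_count(3) = 2 * 3 + 1 = 7
hanoi_count(4) = 2 * 7 + 1 = 15
hanoi_count(5) = 2 * 15 + 1 = 31
hanoi_count(6) = 2 * 31 + 1 = 63
hanoi_count(7) = 2 * 63 + 1 = 127
hanoi_count(8) = 2 * 127 + 1 = 255
hanoi_count(9) = 2 * 255 + 1 = 511
= 511


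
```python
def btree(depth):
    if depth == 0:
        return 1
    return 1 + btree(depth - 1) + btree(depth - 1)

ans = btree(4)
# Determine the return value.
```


btree(4)
= 1 + btree(3) + btree(3)
= 1 + 2 * btree(3)
btree(k) = 2^(k+1) - 1
btree(0) = 1
btree(1) = 3
btree(2) = 7
btree(3) = 15
btree(4) = 31
btree(4) = 2^5 - 1 = 31


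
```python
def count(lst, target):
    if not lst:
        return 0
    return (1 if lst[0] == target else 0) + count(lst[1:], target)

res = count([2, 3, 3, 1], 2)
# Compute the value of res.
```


count([2, 3, 3, 1], 2)
lst[0]=2 == 2: 1 + count([3, 3, 1], 2)
lst[0]=3 != 2: 0 + count([3, 1], 2)
lst[0]=3 != 2: 0 + count([1], 2)
lst[0]=1 != 2: 0 + count([], 2)
= 1


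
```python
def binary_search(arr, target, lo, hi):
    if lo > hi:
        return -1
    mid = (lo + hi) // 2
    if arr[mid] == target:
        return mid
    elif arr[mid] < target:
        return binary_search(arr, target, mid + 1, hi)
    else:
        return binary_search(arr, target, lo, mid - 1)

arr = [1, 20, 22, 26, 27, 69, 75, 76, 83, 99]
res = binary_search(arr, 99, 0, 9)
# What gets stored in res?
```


binary_search(arr, 99, 0, 9)
lo=0, hi=9, mid=4, arr[mid]=27
27 < 99, search right half
lo=5, hi=9, mid=7, arr[mid]=76
76 < 99, search right half
lo=8, hi=9, mid=8, arr[mid]=83
83 < 99, search right half
lo=9, hi=9, mid=9, arr[mid]=99
arr[9] == 99, found at index 9
= 9


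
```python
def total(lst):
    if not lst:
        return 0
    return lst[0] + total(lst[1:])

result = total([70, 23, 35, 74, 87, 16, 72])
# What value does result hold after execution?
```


total([70, 23, 35, 74, 87, 16, 72])
= 70 + total([23, 35, 74, 87, 16, 72])
= 70 + 23 + total([35, 74, 87, 16, 72])
= 70 + 23 + 35 + total([74, 87, 16, 72])
= 70 + 23 + 35 + 74 + total([87, 16, 72])
= 70 + 23 + 35 + 74 + 87 + total([16, 72])
= 70 + 23 + 35 + 74 + 87 + 16 + total([72])
= 70 + 23 + 35 + 74 + 87 + 16 + 72 + total([])
= 70 + 23 + 35 + 74 + 87 + 16 + 72 + 0
= 377


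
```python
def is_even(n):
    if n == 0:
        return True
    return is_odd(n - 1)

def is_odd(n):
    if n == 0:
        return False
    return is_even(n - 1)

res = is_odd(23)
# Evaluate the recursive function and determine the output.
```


is_odd(23)
= is_even(22)
= is_odd(21)
= is_even(20)
= is_odd(19)
= is_even(18)
= is_odd(17)
= is_even(16)
= is_odd(15)
= is_even(14)
= is_odd(13)
= is_even(12)
= is_odd(11)
= is_even(10)
= is_odd(9)
= is_even(8)
= is_odd(7)
= is_even(6)
= is_odd(5)
= is_even(4)
= is_odd(3)
= is_even(2)
= is_odd(1)
= is_even(0)
n == 0: return True
= True


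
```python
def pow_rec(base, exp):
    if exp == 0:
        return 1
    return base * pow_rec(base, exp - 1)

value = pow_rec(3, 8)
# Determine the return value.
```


pow_rec(3, 8)
= 3 * pow_rec(3, 7)
= 3 * 3 * pow_rec(3, 6)
= 3 * 3 * 3 * pow_rec(3, 5)
= 3 * 3 * 3 * 3 * pow_rec(3, 4)
= 3 * 3 * 3 * 3 * 3 * pow_rec(3, 3)
= 3 * 3 * 3 * 3 * 3 * 3 * pow_rec(3, 2)
= 3 * 3 * 3 * 3 * 3 * 3 * 3 * pow_rec(3, 1)
= 3 * 3 * 3 * 3 * 3 * 3 * 3 * 3 * pow_rec(3, 0)
= 3 * 3 * 3 * 3 * 3 * 3 * 3 * 3 * 1
= 6561


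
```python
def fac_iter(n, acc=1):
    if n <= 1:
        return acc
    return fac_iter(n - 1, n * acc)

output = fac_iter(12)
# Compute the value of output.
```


fac_iter(12, 1)
= fac_iter(11, 12 * 1) = fac_iter(11, 12)
= fac_iter(10, 11 * 12) = fac_iter(10, 132)
= fac_iter(9, 10 * 132) = fac_iter(9, 1320)
= fac_iter(8, 9 * 1320) = fac_iter(8, 11880)
= fac_iter(7, 8 * 11880) = fac_iter(7, 95040)
= fac_iter(6, 7 * 95040) = fac_iter(6, 665280)
= fac_iter(5, 6 * 665280) = fac_iter(5, 3991680)
= fac_iter(4, 5 * 3991680) = fac_iter(4, 19958400)
= fac_iter(3, 4 * 19958400) = fac_iter(3, 79833600)
= fac_iter(2, 3 * 79833600) = fac_iter(2, 239500800)
= fac_iter(1, 2 * 239500800) = fac_iter(1, 479001600)
n <= 1, return acc = 479001600


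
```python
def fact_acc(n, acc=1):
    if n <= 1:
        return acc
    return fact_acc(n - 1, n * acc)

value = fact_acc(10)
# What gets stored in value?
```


fact_acc(10, 1)
= fact_acc(9, 10 * 1) = fact_acc(9, 10)
= fact_acc(8, 9 * 10) = fact_acc(8, 90)
= fact_acc(7, 8 * 90) = fact_acc(7, 720)
= fact_acc(6, 7 * 720) = fact_acc(6, 5040)
= fact_acc(5, 6 * 5040) = fact_acc(5, 30240)
= fact_acc(4, 5 * 30240) = fact_acc(4, 151200)
= fact_acc(3, 4 * 151200) = fact_acc(3, 604800)
= fact_acc(2, 3 * 604800) = fact_acc(2, 1814400)
= fact_acc(1, 2 * 1814400) = fact_acc(1, 3628800)
n <= 1, return acc = 3628800


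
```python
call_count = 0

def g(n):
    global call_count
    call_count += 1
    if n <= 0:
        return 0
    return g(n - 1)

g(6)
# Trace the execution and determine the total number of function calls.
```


g(6) calls g(5) calls ... calls g(0)
Total calls: 6 + 1 (for base case) = 7


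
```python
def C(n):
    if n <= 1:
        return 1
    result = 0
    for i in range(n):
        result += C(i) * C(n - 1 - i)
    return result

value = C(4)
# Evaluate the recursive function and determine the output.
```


C(4)
= sum of C(i) * C(4-1-i) for i in 0..3
First compute sub-values bottom-up:
  C(0) = 1, C(1) = 1
  C(2) = 1*1 + 1*1 = 2
  C(3) = 1*2 + 1*1 + 2*1 = 5
Now C(4):
  C(0)*C(3) = 1*5 = 5
  C(1)*C(2) = 1*2 = 2
  C(2)*C(1) = 2*1 = 2
  C(3)*C(0) = 5*1 = 5
= 5 + 2 + 2 + 5
= 14


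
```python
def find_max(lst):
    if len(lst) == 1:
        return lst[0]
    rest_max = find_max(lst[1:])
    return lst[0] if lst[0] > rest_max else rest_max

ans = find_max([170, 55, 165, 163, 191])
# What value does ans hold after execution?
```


find_max([170, 55, 165, 163, 191])
= compare 170 with find_max([55, 165, 163, 191])
= compare 55 with find_max([165, 163, 191])
= compare 165 with find_max([163, 191])
= compare 163 with find_max([191])
Base: find_max([191]) = 191
compare 163 with 191: max = 191
compare 165 with 191: max = 191
compare 55 with 191: max = 191
compare 170 with 191: max = 191
= 191


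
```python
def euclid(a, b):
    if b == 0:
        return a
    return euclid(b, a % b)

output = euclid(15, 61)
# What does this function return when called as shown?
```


euclid(15, 61)
= euclid(61, 15 % 61) = euclid(61, 15)
= euclid(15, 61 % 15) = euclid(15, 1)
= euclid(1, 15 % 1) = euclid(1, 0)
b == 0, return a = 1


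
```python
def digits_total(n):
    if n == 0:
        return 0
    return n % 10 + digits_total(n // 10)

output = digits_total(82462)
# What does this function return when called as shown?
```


digits_total(82462)
= 2 + digits_total(8246)
= 2 + 6 + digits_total(824)
= 2 + 6 + 4 + digits_total(82)
= 2 + 6 + 4 + 2 + digits_total(8)
= 2 + 6 + 4 + 2 + 8 + digits_total(0)
= 2 + 6 + 4 + 2 + 8 + 0
= 22


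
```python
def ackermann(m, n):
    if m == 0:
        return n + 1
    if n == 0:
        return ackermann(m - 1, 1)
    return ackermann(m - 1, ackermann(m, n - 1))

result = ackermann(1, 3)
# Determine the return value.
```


ackermann(1, 3)
= ackermann(0, ackermann(1, 2))
First compute ackermann(1, 2) = 4
= ackermann(0, 4)
= 5


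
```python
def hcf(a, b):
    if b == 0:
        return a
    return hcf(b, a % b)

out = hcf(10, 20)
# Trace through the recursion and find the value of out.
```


hcf(10, 20)
= hcf(20, 10 % 20) = hcf(20, 10)
= hcf(10, 20 % 10) = hcf(10, 0)
b == 0, return a = 10


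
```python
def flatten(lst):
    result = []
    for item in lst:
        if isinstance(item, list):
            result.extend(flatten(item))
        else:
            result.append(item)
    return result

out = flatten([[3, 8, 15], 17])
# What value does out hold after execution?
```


flatten([[3, 8, 15], 17])
Processing each element:
  [3, 8, 15] is a list -> flatten recursively -> [3, 8, 15]
  17 is not a list -> append 17
= [3, 8, 15, 17]


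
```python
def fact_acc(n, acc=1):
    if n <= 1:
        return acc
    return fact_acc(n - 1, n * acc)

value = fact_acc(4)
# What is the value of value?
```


fact_acc(4, 1)
= fact_acc(3, 4 * 1) = fact_acc(3, 4)
= fact_acc(2, 3 * 4) = fact_acc(2, 12)
= fact_acc(1, 2 * 12) = fact_acc(1, 24)
n <= 1, return acc = 24


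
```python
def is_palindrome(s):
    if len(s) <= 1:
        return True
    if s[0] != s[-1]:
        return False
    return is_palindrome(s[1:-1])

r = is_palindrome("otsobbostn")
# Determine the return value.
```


is_palindrome("otsobbostn")
"otsobbostn": s[0]='o' != s[-1]='n' -> False
= False


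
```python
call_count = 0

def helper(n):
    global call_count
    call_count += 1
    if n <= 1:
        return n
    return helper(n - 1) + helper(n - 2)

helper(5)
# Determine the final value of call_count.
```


helper(5) calls helper(4) and helper(3); each non-base call branches into two more.
Let C(k) = total number of calls made by helper(k), including the call to helper(k) itself.
Base cases: C(0) = 1, C(1) = 1
Recurrence: C(k) = 1 + C(k-1) + C(k-2)
  C(2) = 1 + C(1) + C(0) = 1 + 1 + 1 = 3
  C(3) = 1 + C(2) + C(1) = 1 + 3 + 1 = 5
  C(4) = 1 + C(3) + C(2) = 1 + 5 + 3 = 9
  C(5) = 1 + C(4) + C(3) = 1 + 9 + 5 = 15
Total calls = C(5) = 15


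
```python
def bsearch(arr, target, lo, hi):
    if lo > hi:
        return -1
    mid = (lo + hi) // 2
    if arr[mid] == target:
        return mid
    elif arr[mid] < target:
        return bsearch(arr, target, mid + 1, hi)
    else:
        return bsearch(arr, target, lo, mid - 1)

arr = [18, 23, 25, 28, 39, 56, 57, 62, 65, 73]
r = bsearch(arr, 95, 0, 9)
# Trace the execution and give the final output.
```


bsearch(arr, 95, 0, 9)
lo=0, hi=9, mid=4, arr[mid]=39
39 < 95, search right half
lo=5, hi=9, mid=7, arr[mid]=62
62 < 95, search right half
lo=8, hi=9, mid=8, arr[mid]=65
65 < 95, search right half
lo=9, hi=9, mid=9, arr[mid]=73
73 < 95, search right half
lo > hi, target not found, return -1
= -1


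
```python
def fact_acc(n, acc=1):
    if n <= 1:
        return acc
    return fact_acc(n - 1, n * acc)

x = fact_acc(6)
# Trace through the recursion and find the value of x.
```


fact_acc(6, 1)
= fact_acc(5, 6 * 1) = fact_acc(5, 6)
= fact_acc(4, 5 * 6) = fact_acc(4, 30)
= fact_acc(3, 4 * 30) = fact_acc(3, 120)
= fact_acc(2, 3 * 120) = fact_acc(2, 360)
= fact_acc(1, 2 * 360) = fact_acc(1, 720)
n <= 1, return acc = 720


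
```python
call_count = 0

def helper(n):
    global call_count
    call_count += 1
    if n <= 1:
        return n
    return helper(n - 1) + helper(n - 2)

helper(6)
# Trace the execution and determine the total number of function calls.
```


helper(6) calls helper(5) and helper(4); each non-base call branches into two more.
Let C(k) = total number of calls made by helper(k), including the call to helper(k) itself.
Base cases: C(0) = 1, C(1) = 1
Recurrence: C(k) = 1 + C(k-1) + C(k-2)
  C(2) = 1 + C(1) + C(0) = 1 + 1 + 1 = 3
  C(3) = 1 + C(2) + C(1) = 1 + 3 + 1 = 5
  C(4) = 1 + C(3) + C(2) = 1 + 5 + 3 = 9
  C(5) = 1 + C(4) + C(3) = 1 + 9 + 5 = 15
  C(6) = 1 + C(5) + C(4) = 1 + 15 + 9 = 25
Total calls = C(6) = 25


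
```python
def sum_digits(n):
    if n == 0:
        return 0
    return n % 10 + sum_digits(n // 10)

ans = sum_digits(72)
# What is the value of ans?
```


sum_digits(72)
= 2 + sum_digits(7)
= 2 + 7 + sum_digits(0)
= 2 + 7 + 0
= 9


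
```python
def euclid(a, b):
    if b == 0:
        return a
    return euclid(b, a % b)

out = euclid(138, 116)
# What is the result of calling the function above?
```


euclid(138, 116)
= euclid(116, 138 % 116) = euclid(116, 22)
= euclid(22, 116 % 22) = euclid(22, 6)
= euclid(6, 22 % 6) = euclid(6, 4)
= euclid(4, 6 % 4) = euclid(4, 2)
= euclid(2, 4 % 2) = euclid(2, 0)
b == 0, return a = 2


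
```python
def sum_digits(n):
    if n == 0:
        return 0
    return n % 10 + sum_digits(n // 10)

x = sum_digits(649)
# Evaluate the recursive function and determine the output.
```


sum_digits(649)
= 9 + sum_digits(64)
= 9 + 4 + sum_digits(6)
= 9 + 4 + 6 + sum_digits(0)
= 9 + 4 + 6 + 0
= 19


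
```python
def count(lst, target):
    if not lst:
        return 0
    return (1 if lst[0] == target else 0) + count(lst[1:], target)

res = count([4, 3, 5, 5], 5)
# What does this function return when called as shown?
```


count([4, 3, 5, 5], 5)
lst[0]=4 != 5: 0 + count([3, 5, 5], 5)
lst[0]=3 != 5: 0 + count([5, 5], 5)
lst[0]=5 == 5: 1 + count([5], 5)
lst[0]=5 == 5: 1 + count([], 5)
= 2


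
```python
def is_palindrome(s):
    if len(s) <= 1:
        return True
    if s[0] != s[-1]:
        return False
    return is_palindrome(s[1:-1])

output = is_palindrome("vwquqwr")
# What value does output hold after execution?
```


is_palindrome("vwquqwr")
"vwquqwr": s[0]='v' != s[-1]='r' -> False
= False


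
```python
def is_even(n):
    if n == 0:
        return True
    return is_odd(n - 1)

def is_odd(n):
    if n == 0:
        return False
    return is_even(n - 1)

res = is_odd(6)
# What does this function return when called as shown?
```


is_odd(6)
= is_even(5)
= is_odd(4)
= is_even(3)
= is_odd(2)
= is_even(1)
= is_odd(0)
n == 0: return False
= False


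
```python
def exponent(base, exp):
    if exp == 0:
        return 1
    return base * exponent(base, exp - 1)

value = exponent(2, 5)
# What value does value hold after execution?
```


exponent(2, 5)
= 2 * exponent(2, 4)
= 2 * 2 * exponent(2, 3)
= 2 * 2 * 2 * exponent(2, 2)
= 2 * 2 * 2 * 2 * exponent(2, 1)
= 2 * 2 * 2 * 2 * 2 * exponent(2, 0)
= 2 * 2 * 2 * 2 * 2 * 1
= 32


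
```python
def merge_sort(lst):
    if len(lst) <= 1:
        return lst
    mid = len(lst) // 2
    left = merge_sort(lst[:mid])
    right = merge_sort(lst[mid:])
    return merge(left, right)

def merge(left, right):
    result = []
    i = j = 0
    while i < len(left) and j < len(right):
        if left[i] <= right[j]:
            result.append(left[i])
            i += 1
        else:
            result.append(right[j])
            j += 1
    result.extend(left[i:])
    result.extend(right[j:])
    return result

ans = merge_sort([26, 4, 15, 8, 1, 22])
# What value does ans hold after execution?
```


merge_sort([26, 4, 15, 8, 1, 22])
Split into [26, 4, 15] and [8, 1, 22]
Left sorted: [4, 15, 26]
Right sorted: [1, 8, 22]
Merge [4, 15, 26] and [1, 8, 22]
= [1, 4, 8, 15, 22, 26]


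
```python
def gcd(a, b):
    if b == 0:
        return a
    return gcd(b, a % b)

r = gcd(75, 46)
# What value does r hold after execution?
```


gcd(75, 46)
= gcd(46, 75 % 46) = gcd(46, 29)
= gcd(29, 46 % 29) = gcd(29, 17)
= gcd(17, 29 % 17) = gcd(17, 12)
= gcd(12, 17 % 12) = gcd(12, 5)
= gcd(5, 12 % 5) = gcd(5, 2)
= gcd(2, 5 % 2) = gcd(2, 1)
= gcd(1, 2 % 1) = gcd(1, 0)
b == 0, return a = 1


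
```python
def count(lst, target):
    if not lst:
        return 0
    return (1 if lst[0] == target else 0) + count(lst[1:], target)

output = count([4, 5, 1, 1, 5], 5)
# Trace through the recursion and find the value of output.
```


count([4, 5, 1, 1, 5], 5)
lst[0]=4 != 5: 0 + count([5, 1, 1, 5], 5)
lst[0]=5 == 5: 1 + count([1, 1, 5], 5)
lst[0]=1 != 5: 0 + count([1, 5], 5)
lst[0]=1 != 5: 0 + count([5], 5)
lst[0]=5 == 5: 1 + count([], 5)
= 2


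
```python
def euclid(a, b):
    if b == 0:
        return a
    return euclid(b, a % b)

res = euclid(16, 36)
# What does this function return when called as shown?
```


euclid(16, 36)
= euclid(36, 16 % 36) = euclid(36, 16)
= euclid(16, 36 % 16) = euclid(16, 4)
= euclid(4, 16 % 4) = euclid(4, 0)
b == 0, return a = 4


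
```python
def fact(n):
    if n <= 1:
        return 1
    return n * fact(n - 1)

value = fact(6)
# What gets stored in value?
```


fact(6)
= 6 * fact(5)
= 6 * 5 * fact(4)
= 6 * 5 * 4 * fact(3)
= 6 * 5 * 4 * 3 * fact(2)
= 6 * 5 * 4 * 3 * 2 * fact(1)
= 6 * 5 * 4 * 3 * 2 * 1
= 720


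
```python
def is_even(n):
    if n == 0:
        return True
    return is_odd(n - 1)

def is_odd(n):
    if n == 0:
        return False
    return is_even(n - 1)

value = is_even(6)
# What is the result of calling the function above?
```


is_even(6)
= is_odd(5)
= is_even(4)
= is_odd(3)
= is_even(2)
= is_odd(1)
= is_even(0)
n == 0: return True
= True


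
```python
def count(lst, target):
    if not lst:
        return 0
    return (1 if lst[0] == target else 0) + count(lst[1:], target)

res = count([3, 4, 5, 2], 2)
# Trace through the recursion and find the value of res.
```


count([3, 4, 5, 2], 2)
lst[0]=3 != 2: 0 + count([4, 5, 2], 2)
lst[0]=4 != 2: 0 + count([5, 2], 2)
lst[0]=5 != 2: 0 + count([2], 2)
lst[0]=2 == 2: 1 + count([], 2)
= 1


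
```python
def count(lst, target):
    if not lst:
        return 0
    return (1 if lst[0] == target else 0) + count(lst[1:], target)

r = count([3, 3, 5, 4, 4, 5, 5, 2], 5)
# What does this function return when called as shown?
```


count([3, 3, 5, 4, 4, 5, 5, 2], 5)
lst[0]=3 != 5: 0 + count([3, 5, 4, 4, 5, 5, 2], 5)
lst[0]=3 != 5: 0 + count([5, 4, 4, 5, 5, 2], 5)
lst[0]=5 == 5: 1 + count([4, 4, 5, 5, 2], 5)
lst[0]=4 != 5: 0 + count([4, 5, 5, 2], 5)
lst[0]=4 != 5: 0 + count([5, 5, 2], 5)
lst[0]=5 == 5: 1 + count([5, 2], 5)
lst[0]=5 == 5: 1 + count([2], 5)
lst[0]=2 != 5: 0 + count([], 5)
= 3


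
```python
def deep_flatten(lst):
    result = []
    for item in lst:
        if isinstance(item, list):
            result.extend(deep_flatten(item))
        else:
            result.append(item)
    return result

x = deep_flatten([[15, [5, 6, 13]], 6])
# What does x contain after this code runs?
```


deep_flatten([[15, [5, 6, 13]], 6])
Processing each element:
  [15, [5, 6, 13]] is a list -> deep_flatten recursively -> [15, 5, 6, 13]
  6 is not a list -> append 6
= [15, 5, 6, 13, 6]


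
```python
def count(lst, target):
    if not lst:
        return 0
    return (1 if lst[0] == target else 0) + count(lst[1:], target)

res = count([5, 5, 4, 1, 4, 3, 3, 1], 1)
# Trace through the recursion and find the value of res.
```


count([5, 5, 4, 1, 4, 3, 3, 1], 1)
lst[0]=5 != 1: 0 + count([5, 4, 1, 4, 3, 3, 1], 1)
lst[0]=5 != 1: 0 + count([4, 1, 4, 3, 3, 1], 1)
lst[0]=4 != 1: 0 + count([1, 4, 3, 3, 1], 1)
lst[0]=1 == 1: 1 + count([4, 3, 3, 1], 1)
lst[0]=4 != 1: 0 + count([3, 3, 1], 1)
lst[0]=3 != 1: 0 + count([3, 1], 1)
lst[0]=3 != 1: 0 + count([1], 1)
lst[0]=1 == 1: 1 + count([], 1)
= 2


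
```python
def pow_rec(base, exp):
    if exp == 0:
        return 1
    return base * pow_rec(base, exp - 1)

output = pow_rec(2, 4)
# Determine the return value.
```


pow_rec(2, 4)
= 2 * pow_rec(2, 3)
= 2 * 2 * pow_rec(2, 2)
= 2 * 2 * 2 * pow_rec(2, 1)
= 2 * 2 * 2 * 2 * pow_rec(2, 0)
= 2 * 2 * 2 * 2 * 1
= 16


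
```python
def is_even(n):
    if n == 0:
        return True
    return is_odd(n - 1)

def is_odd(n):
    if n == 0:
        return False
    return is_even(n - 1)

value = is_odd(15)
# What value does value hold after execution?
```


is_odd(15)
= is_even(14)
= is_odd(13)
= is_even(12)
= is_odd(11)
= is_even(10)
= is_odd(9)
= is_even(8)
= is_odd(7)
= is_even(6)
= is_odd(5)
= is_even(4)
= is_odd(3)
= is_even(2)
= is_odd(1)
= is_even(0)
n == 0: return True
= True


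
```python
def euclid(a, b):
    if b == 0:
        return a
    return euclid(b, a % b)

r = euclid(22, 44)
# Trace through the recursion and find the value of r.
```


euclid(22, 44)
= euclid(44, 22 % 44) = euclid(44, 22)
= euclid(22, 44 % 22) = euclid(22, 0)
b == 0, return a = 22


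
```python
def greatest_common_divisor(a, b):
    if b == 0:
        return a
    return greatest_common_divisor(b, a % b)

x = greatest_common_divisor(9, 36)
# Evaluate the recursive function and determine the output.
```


greatest_common_divisor(9, 36)
= greatest_common_divisor(36, 9 % 36) = greatest_common_divisor(36, 9)
= greatest_common_divisor(9, 36 % 9) = greatest_common_divisor(9, 0)
b == 0, return a = 9


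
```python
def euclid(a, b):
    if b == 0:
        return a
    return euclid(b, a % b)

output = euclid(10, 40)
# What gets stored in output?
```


euclid(10, 40)
= euclid(40, 10 % 40) = euclid(40, 10)
= euclid(10, 40 % 10) = euclid(10, 0)
b == 0, return a = 10


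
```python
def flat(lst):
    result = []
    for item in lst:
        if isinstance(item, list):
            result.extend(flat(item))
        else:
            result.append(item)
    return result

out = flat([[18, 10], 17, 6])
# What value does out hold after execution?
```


flat([[18, 10], 17, 6])
Processing each element:
  [18, 10] is a list -> flat recursively -> [18, 10]
  17 is not a list -> append 17
  6 is not a list -> append 6
= [18, 10, 17, 6]


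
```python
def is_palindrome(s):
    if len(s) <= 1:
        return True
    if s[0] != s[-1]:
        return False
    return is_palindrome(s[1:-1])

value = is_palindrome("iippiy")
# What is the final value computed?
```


is_palindrome("iippiy")
"iippiy": s[0]='i' != s[-1]='y' -> False
= False


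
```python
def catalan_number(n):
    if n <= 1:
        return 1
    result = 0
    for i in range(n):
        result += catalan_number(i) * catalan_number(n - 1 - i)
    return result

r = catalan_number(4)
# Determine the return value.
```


catalan_number(4)
= sum of catalan_number(i) * catalan_number(4-1-i) for i in 0..3
First compute sub-values bottom-up:
  catalan_number(0) = 1, catalan_number(1) = 1
  catalan_number(2) = 1*1 + 1*1 = 2
  catalan_number(3) = 1*2 + 1*1 + 2*1 = 5
Now catalan_number(4):
  catalan_number(0)*catalan_number(3) = 1*5 = 5
  catalan_number(1)*catalan_number(2) = 1*2 = 2
  catalan_number(2)*catalan_number(1) = 2*1 = 2
  catalan_number(3)*catalan_number(0) = 5*1 = 5
= 5 + 2 + 2 + 5
= 14


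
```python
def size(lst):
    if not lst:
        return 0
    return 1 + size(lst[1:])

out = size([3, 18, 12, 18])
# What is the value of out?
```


size([3, 18, 12, 18])
= 1 + size([18, 12, 18])
= 1 + 1 + size([12, 18])
= 1 + 1 + 1 + size([18])
= 1 + 1 + 1 + 1 + size([])
= 1 + 1 + 1 + 1 + 0
= 4


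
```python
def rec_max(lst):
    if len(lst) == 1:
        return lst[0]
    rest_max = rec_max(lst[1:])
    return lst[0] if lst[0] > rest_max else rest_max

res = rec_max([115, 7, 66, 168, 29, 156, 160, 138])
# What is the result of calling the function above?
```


rec_max([115, 7, 66, 168, 29, 156, 160, 138])
= compare 115 with rec_max([7, 66, 168, 29, 156, 160, 138])
= compare 7 with rec_max([66, 168, 29, 156, 160, 138])
= compare 66 with rec_max([168, 29, 156, 160, 138])
= compare 168 with rec_max([29, 156, 160, 138])
= compare 29 with rec_max([156, 160, 138])
= compare 156 with rec_max([160, 138])
= compare 160 with rec_max([138])
Base: rec_max([138]) = 138
compare 160 with 138: max = 160
compare 156 with 160: max = 160
compare 29 with 160: max = 160
compare 168 with 160: max = 168
compare 66 with 168: max = 168
compare 7 with 168: max = 168
compare 115 with 168: max = 168
= 168


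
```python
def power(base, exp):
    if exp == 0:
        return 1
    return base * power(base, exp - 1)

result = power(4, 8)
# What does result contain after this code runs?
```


power(4, 8)
= 4 * power(4, 7)
= 4 * 4 * power(4, 6)
= 4 * 4 * 4 * power(4, 5)
= 4 * 4 * 4 * 4 * power(4, 4)
= 4 * 4 * 4 * 4 * 4 * power(4, 3)
= 4 * 4 * 4 * 4 * 4 * 4 * power(4, 2)
= 4 * 4 * 4 * 4 * 4 * 4 * 4 * power(4, 1)
= 4 * 4 * 4 * 4 * 4 * 4 * 4 * 4 * power(4, 0)
= 4 * 4 * 4 * 4 * 4 * 4 * 4 * 4 * 1
= 65536


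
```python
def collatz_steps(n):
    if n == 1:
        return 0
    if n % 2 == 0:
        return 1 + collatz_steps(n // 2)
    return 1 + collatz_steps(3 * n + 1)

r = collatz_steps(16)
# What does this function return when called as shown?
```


collatz_steps(16)
16 is even -> collatz_steps(8)
8 is even -> collatz_steps(4)
4 is even -> collatz_steps(2)
2 is even -> collatz_steps(1)
Reached 1 after 4 steps
= 4


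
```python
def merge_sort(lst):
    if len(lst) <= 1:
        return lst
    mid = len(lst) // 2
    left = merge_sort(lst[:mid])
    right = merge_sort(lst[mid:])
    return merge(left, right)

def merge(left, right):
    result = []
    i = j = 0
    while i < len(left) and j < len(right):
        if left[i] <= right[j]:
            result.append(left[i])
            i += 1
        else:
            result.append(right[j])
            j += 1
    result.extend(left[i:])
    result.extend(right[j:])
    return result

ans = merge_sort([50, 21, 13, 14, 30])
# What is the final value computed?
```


merge_sort([50, 21, 13, 14, 30])
Split into [50, 21] and [13, 14, 30]
Left sorted: [21, 50]
Right sorted: [13, 14, 30]
Merge [21, 50] and [13, 14, 30]
= [13, 14, 21, 30, 50]


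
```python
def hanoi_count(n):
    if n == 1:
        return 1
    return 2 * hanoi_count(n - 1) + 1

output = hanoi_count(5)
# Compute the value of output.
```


hanoi_count(5)
= 2 * hanoi_count(4) + 1
= 2 * (2 * hanoi_count(3) + 1) + 1
= 2 * (2 * (2 * hanoi_count(2) + 1) + 1) + 1
= 2 * (2 * (2 * (2 * hanoi_count(1) + 1) + 1) + 1) + 1
Now compute bottom-up:
hanoi_count(1) = 1
hanoi_count(2) = 2 * 1 + 1 = 3
hanoi_count(3) = 2 * 3 + 1 = 7
hanoi_count(4) = 2 * 7 + 1 = 15
hanoi_count(5) = 2 * 15 + 1 = 31
= 31
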